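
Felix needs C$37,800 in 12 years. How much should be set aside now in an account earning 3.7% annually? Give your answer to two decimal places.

C$24,442.56

Discount factor = (1+0.037)^(−12) = 0.646629; PV = 37,800 × 0.646629 = 24,442.5619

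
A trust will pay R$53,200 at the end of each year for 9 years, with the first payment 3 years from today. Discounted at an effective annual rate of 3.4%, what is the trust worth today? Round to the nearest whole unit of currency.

PV at t=2 (ordinary 9-year annuity): 53200 × a(9|0.034) = 53200 × 7.642877 = 406,601.0696
PV₀ = 406,601.0696 / (1+0.034)^2 = 406,601.0696 / 1.069156 = 380,300.9753

R$380,301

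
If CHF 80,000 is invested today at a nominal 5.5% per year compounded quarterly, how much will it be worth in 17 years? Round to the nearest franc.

CHF 202,483

i = 0.055/4 = 0.01375 per quarter; n = 17·4 = 68.
FV = PV·(1+i)^n = 80,000 × 2.531040 = 202,483.1824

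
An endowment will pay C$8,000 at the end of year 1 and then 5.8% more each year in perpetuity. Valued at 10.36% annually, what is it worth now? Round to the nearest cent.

PV = PMT / (i − g) = 8000 / (0.1036 − 0.058) = 8000 / 0.045600 = 175,438.5965

C$175,438.60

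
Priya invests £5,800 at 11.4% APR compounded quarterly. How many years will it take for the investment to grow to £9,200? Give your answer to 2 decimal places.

Periodic rate i = 0.114/4 = 0.0285.
n = ln(9200/5800) / ln(1+0.0285) = ln(1.58621) / 0.028101 = 16.4172 quarters
= 16.4172/4 years

4.10 years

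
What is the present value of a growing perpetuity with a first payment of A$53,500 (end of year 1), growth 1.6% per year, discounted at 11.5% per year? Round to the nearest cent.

A$540,404.04

PV = PMT / (i − g) = 53500 / (0.115 − 0.016) = 53500 / 0.099000 = 540,404.0404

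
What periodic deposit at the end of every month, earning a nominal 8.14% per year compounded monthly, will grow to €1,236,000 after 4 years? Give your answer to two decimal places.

€21,871.46

With 12 periods per year: i = 0.00678333, n = 48.
PMT = 1.236e+06 / ( [(1+0.00678333)^48 − 1] / 0.00678333 ) = 1.236e+06 / 56.511994 = 21,871.4633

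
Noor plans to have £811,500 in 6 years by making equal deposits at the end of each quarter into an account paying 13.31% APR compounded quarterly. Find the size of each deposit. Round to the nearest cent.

i = 0.1331/4 = 0.033275 per quarter; n = 6·4 = 24.
FV-annuity factor = 35.874521; PMT = 811500 / 35.874521 = 22,620.5110

£22,620.51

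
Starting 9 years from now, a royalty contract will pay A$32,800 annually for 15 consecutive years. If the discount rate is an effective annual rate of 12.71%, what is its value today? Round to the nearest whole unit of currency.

PV at t=8 (ordinary 15-year annuity): 32800 × a(15|0.1271) = 32800 × 6.560393 = 215,180.8855
Discount back 8 years: 215,180.8855 × (1+0.1271)^(−8) = 215,180.8855 × 0.383973 = 82,623.5959

A$82,624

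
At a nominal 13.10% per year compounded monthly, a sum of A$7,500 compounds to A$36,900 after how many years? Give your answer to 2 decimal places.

Periodic rate i = 0.131/12 = 0.0109167.
n = ln(36900/7500) / ln(1+0.0109167) = ln(4.92000) / 0.010858 = 146.7471 months
= 146.7471/12 years

12.23 years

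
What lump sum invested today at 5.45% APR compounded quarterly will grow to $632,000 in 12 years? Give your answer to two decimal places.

With 4 periods per year: i = 0.013625, n = 48.
PV = FV·(1+i)^(−n) = 632,000 × 0.522263 = 330,069.9853

$330,069.99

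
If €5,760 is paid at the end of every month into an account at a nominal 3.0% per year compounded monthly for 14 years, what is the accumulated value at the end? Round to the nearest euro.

With 12 periods per year: i = 0.0025, n = 168.
FV = 5760 × [(1+0.0025)^168 − 1] / 0.0025 = 5760 × 208.465626 = 1,200,762.0035

€1,200,762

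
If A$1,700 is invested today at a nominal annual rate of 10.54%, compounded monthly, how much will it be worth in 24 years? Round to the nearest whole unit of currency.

With 12 periods per year: i = 0.00878333, n = 288.
FV = 1,700 × (1 + 0.00878333)^288 = 21,098.1153

A$21,098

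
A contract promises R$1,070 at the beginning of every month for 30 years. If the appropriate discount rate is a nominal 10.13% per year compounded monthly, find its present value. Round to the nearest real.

R$121,623

Periodic rate i = 0.1013/12 = 0.00844167; n = 30 × 12 = 360 periods.
PV = 1070 × [1 − (1+0.00844167)^(−360)] / 0.00844167 × (1+i) = 1070 × 113.666517 = 121,623.1728
(annuity-due: payments at period start, so ×(1+i).)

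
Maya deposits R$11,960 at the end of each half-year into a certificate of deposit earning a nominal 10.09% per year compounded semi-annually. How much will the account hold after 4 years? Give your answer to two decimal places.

With 2 periods per year: i = 0.05045, n = 8.
FV = 11960 × [(1+0.05045)^8 − 1] / 0.05045 = 11960 × 9.564492 = 114,391.3217

R$114,391.32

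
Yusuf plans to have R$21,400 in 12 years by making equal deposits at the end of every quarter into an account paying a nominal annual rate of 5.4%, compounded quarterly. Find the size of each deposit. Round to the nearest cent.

Periodic rate i = 0.054/4 = 0.0135; n = 12 × 4 = 48 periods.
PMT = 21400 / ( [(1+0.0135)^48 − 1] / 0.0135 ) = 21400 / 66.921791 = 319.7763

R$319.78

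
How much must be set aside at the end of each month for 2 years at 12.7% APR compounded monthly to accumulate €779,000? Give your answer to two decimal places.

With 12 periods per year: i = 0.0105833, n = 24.
FV-annuity factor = 27.160850; PMT = 779000 / 27.160850 = 28,680.9877

€28,680.99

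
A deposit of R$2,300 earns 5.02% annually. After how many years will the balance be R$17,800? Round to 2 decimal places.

(1+i)^n = 17800/2300 = 7.73913, so n = ln 7.73913 / ln 1.0502 = 41.7775 years

41.78 years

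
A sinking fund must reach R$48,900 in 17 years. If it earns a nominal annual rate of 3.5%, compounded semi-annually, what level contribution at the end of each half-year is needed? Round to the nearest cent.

R$1,064.73

Periodic rate i = 0.035/2 = 0.0175; n = 17 × 2 = 34 periods.
FV-annuity factor = 45.927115; PMT = 48900 / 45.927115 = 1,064.7305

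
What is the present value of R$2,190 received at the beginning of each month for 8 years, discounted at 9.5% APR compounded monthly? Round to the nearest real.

Periodic rate i = 0.095/12 = 0.00791667; n = 8 × 12 = 96 periods.
PV = 2190 × [1 − (1+0.00791667)^(−96)] / 0.00791667 × (1+i) = 2190 × 67.596022 = 148,035.2879
Payments are at the start of each period, so multiply by (1+i).

R$148,035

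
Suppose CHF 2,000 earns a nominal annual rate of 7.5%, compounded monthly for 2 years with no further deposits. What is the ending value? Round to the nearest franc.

Periodic rate i = 0.075/12 = 0.00625; n = 2 × 12 = 24 periods.
FV = 2,000 × (1 + 0.00625)^24 = 2,322.5840

CHF 2,323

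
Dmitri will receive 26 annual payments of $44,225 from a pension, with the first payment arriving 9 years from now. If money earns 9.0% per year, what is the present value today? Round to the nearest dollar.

Value one period before first payment (t=8): 44225 × [1 − (1+0.09)^(−26)] / 0.09 = 44225 × 9.928972 = 439,108.7918
PV₀ = 439,108.7918 / (1+0.09)^8 = 439,108.7918 / 1.992563 = 220,373.8957

$220,374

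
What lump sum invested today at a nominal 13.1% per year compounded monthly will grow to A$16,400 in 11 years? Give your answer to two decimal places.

A$3,912.16

i = 0.131/12 = 0.0109167 per month; n = 11·12 = 132.
PV = 16,400 / (1 + 0.0109167)^132 = 16,400 / 4.192056 = 3,912.1614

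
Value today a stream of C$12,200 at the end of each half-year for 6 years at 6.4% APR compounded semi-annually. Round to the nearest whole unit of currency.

C$120,002

Periodic rate i = 0.064/2 = 0.032; n = 6 × 2 = 12 periods.
PV = 12200 × [1 − (1+0.032)^(−12)] / 0.032 = 12200 × 9.836204 = 120,001.6929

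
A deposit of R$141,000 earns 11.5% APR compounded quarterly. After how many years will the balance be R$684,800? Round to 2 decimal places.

13.94 years

Periodic rate i = 0.115/4 = 0.02875.
(1+i)^n = 684800/141000 = 4.85674, so n = ln 4.85674 / ln 1.02875 = 55.7557 quarters
= 55.7557/4 years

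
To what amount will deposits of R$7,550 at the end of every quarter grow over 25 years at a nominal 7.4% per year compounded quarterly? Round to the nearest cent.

i = 0.074/4 = 0.0185 per quarter; n = 25·4 = 100.
Accumulation factor s(100|0.0185) = 283.957546; FV = 7550 × 283.957546 = 2,143,879.4743

R$2,143,879.47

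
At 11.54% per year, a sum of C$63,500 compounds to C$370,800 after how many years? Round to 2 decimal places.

(1+i)^n = 370800/63500 = 5.83937, so n = ln 5.83937 / ln 1.1154 = 16.1576 years

16.16 years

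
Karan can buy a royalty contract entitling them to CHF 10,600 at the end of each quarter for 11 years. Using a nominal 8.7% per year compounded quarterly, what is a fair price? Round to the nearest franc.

CHF 298,260

i = 0.087/4 = 0.02175 per quarter; n = 11·4 = 44.
PV = 10600 × [1 − (1+0.02175)^(−44)] / 0.02175 = 10600 × 28.137774 = 298,260.3998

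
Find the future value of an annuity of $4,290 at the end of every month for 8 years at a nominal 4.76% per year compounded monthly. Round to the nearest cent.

Periodic rate i = 0.0476/12 = 0.00396667; n = 8 × 12 = 96 periods.
FV = PMT · [(1+i)^n − 1] / i = 4290 · 116.559564 = 500,040.5274

$500,040.53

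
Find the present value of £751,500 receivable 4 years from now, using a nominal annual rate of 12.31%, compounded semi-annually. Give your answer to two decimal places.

£466,020.85

With 2 periods per year: i = 0.06155, n = 8.
PV = FV·(1+i)^(−n) = 751,500 × 0.620121 = 466,020.8500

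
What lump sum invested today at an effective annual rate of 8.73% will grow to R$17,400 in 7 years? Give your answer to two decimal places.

R$9,685.09

PV = 17,400 / (1 + 0.0873)^7 = 17,400 / 1.796577 = 9,685.0871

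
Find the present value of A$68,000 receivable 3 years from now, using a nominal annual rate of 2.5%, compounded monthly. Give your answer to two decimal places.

Periodic rate i = 0.025/12 = 0.00208333; n = 3 × 12 = 36 periods.
Discount factor = (1+0.00208333)^(−36) = 0.927816; PV = 68,000 × 0.927816 = 63,091.4791

A$63,091.48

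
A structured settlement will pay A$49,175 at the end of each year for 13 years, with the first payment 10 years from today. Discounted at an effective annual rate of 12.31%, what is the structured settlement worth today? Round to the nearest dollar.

Value one period before first payment (t=9): 49175 × [1 − (1+0.1231)^(−13)] / 0.1231 = 49175 × 6.327493 = 311,154.4751
PV₀ = 311,154.4751 / (1+0.1231)^9 = 311,154.4751 / 2.842928 = 109,448.5989

A$109,449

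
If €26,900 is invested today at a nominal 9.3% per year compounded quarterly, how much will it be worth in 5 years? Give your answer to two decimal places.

€42,597.82

With 4 periods per year: i = 0.02325, n = 20.
26,900 × (1+0.02325)^20 = 26,900 × 1.583562 = 42,597.8173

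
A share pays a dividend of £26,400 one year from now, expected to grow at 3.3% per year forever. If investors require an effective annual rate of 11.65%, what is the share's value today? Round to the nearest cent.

£316,167.66

PV = D₁/(r − g) = 26400/(0.1165 − 0.033) = 316,167.6647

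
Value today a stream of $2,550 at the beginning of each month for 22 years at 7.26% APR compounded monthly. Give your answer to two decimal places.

Periodic rate i = 0.0726/12 = 0.00605; n = 22 × 12 = 264 periods.
PV = 2550 × [1 − (1+0.00605)^(−264)] / 0.00605 × (1+i) = 2550 × 132.459495 = 337,771.7134
Payments are at the start of each period, so multiply by (1+i).

$337,771.71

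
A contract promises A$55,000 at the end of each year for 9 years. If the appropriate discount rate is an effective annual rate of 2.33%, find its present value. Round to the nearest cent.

PV = PMT · [1 − (1+i)^(−n)] / i = 55000 · 8.035175 = 441,934.6309

A$441,934.63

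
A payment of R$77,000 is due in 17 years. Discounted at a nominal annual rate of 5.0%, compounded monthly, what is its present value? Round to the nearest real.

R$32,969

Periodic rate i = 0.05/12 = 0.00416667; n = 17 × 12 = 204 periods.
PV = FV·(1+i)^(−n) = 77,000 × 0.428170 = 32,969.1195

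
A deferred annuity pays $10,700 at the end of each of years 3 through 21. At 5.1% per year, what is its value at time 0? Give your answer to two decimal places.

PV at t=2 (ordinary 19-year annuity): 10700 × a(19|0.051) = 10700 × 11.987435 = 128,265.5569
Discount back 2 years: 128,265.5569 × (1+0.051)^(−2) = 128,265.5569 × 0.905304 = 116,119.3561

$116,119.36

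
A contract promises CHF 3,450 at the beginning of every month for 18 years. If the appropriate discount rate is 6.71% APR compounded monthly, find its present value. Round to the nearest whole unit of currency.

CHF 434,394

Periodic rate i = 0.0671/12 = 0.00559167; n = 18 × 12 = 216 periods.
Annuity factor a(216|0.00559167) × (1+i) = 125.911259; PV = 3450 × 125.911259 = 434,393.8424
Payments are at the start of each period, so multiply by (1+i).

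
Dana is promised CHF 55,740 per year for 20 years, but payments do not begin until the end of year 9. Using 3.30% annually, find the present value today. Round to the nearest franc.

CHF 622,193

PV at t=8 (ordinary 20-year annuity): 55740 × a(20|0.033) = 55740 × 14.473077 = 806,729.3201
Discount back 8 years: 806,729.3201 × (1+0.033)^(−8) = 806,729.3201 × 0.771254 = 622,193.2127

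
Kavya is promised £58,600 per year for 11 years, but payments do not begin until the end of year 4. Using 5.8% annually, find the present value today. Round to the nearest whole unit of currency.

£394,275

Value one period before first payment (t=3): 58600 × [1 − (1+0.058)^(−11)] / 0.058 = 58600 × 7.968179 = 466,935.2635
PV₀ = 466,935.2635 / (1+0.058)^3 = 466,935.2635 / 1.184287 = 394,275.3905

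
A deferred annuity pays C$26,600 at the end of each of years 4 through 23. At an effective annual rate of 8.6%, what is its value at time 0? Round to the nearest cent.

PV at t=3 (ordinary 20-year annuity): 26600 × a(20|0.086) = 26600 × 9.394823 = 249,902.2934
Discount back 3 years: 249,902.2934 × (1+0.086)^(−3) = 249,902.2934 × 0.780747 = 195,110.5558

C$195,110.56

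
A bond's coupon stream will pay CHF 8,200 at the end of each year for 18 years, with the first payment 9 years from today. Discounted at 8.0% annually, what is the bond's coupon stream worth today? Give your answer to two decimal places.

Value one period before first payment (t=8): 8200 × [1 − (1+0.08)^(−18)] / 0.08 = 8200 × 9.371887 = 76,849.4745
Discount back 8 years: 76,849.4745 × (1+0.08)^(−8) = 76,849.4745 × 0.540269 = 41,519.3799

CHF 41,519.38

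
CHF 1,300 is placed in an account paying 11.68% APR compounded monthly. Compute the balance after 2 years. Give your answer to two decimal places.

Periodic rate i = 0.1168/12 = 0.00973333; n = 2 × 12 = 24 periods.
1,300 × (1+0.00973333)^24 = 1,300 × 1.261713 = 1,640.2271

CHF 1,640.23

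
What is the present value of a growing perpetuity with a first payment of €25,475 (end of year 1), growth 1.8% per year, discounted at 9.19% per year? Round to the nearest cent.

PV = D₁/(r − g) = 25475/(0.0919 − 0.018) = 344,722.5981

€344,722.60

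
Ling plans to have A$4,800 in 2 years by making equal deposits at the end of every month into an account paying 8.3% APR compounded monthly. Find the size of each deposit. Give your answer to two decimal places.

A$184.55

i = 0.083/12 = 0.00691667 per month; n = 2·12 = 24.
PMT = 4800 / ( [(1+0.00691667)^24 − 1] / 0.00691667 ) = 4800 / 26.009444 = 184.5483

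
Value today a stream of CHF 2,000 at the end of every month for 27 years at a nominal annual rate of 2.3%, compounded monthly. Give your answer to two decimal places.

With 12 periods per year: i = 0.00191667, n = 324.
PV = 2000 × [1 − (1+0.00191667)^(−324)] / 0.00191667 = 2000 × 241.186292 = 482,372.5846

CHF 482,372.58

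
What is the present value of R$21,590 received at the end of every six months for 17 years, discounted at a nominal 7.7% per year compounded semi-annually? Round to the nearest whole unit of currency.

With 2 periods per year: i = 0.0385, n = 34.
Annuity factor a(34|0.0385) = 18.784202; PV = 21590 × 18.784202 = 405,550.9272

R$405,551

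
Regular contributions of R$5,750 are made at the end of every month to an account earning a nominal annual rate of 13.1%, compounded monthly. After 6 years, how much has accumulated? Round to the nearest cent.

With 12 periods per year: i = 0.0109167, n = 72.
Accumulation factor s(72|0.0109167) = 108.574617; FV = 5750 × 108.574617 = 624,304.0492

R$624,304.05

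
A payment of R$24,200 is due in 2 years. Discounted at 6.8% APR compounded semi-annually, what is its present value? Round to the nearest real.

R$21,171

With 2 periods per year: i = 0.034, n = 4.
Discount factor = (1+0.034)^(−4) = 0.874818; PV = 24,200 × 0.874818 = 21,170.6022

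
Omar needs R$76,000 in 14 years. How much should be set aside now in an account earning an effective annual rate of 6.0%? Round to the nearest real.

R$33,615

PV = 76,000 / (1 + 0.06)^14 = 76,000 / 2.260904 = 33,614.8733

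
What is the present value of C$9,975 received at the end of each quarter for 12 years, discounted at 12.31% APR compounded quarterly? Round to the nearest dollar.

C$248,470

i = 0.1231/4 = 0.030775 per quarter; n = 12·4 = 48.
PV = PMT · [1 − (1+i)^(−n)] / i = 9975 · 24.909252 = 248,469.7890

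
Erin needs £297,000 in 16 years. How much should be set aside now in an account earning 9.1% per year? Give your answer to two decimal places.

PV = FV·(1+i)^(−n) = 297,000 × 0.248201 = 73,715.7757

£73,715.78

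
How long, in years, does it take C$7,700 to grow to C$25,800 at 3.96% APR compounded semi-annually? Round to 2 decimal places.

30.84 years

Periodic rate i = 0.0396/2 = 0.0198.
n = ln(25800/7700) / ln(1+0.0198) = ln(3.35065) / 0.019607 = 61.6710 half-years
= 61.6710/2 years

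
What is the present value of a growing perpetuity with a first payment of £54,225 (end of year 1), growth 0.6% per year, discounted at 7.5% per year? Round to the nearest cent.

PV = D₁/(r − g) = 54225/(0.075 − 0.006) = 785,869.5652

£785,869.57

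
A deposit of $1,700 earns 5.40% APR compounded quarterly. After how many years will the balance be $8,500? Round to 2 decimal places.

30.01 years

Periodic rate i = 0.054/4 = 0.0135.
n = ln(8500/1700) / ln(1+0.0135) = ln(5.00000) / 0.013410 = 120.0205 quarters
= 120.0205/4 years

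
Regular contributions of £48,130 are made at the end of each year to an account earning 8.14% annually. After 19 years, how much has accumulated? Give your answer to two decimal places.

£2,024,087.89

Accumulation factor s(19|0.0814) = 42.054600; FV = 48130 × 42.054600 = 2,024,087.8936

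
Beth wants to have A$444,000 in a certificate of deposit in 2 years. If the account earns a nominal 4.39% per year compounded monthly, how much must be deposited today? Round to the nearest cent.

A$406,744.32

With 12 periods per year: i = 0.00365833, n = 24.
Discount factor = (1+0.00365833)^(−24) = 0.916091; PV = 444,000 × 0.916091 = 406,744.3163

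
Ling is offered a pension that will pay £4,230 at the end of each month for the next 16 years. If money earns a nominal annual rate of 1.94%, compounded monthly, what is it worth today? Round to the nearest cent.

£697,721.28

Periodic rate i = 0.0194/12 = 0.00161667; n = 16 × 12 = 192 periods.
PV = PMT · [1 − (1+i)^(−n)] / i = 4230 · 164.945929 = 697,721.2811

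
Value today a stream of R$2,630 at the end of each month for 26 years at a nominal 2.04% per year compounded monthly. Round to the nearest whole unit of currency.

R$636,406

With 12 periods per year: i = 0.0017, n = 312.
PV = 2630 × [1 − (1+0.0017)^(−312)] / 0.0017 = 2630 × 241.979650 = 636,406.4799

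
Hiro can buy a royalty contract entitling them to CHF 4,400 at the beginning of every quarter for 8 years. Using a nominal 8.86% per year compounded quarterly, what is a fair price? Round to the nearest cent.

CHF 102,323.37

i = 0.0886/4 = 0.02215 per quarter; n = 8·4 = 32.
PV = 4400 × [1 − (1+0.02215)^(−32)] / 0.02215 × (1+i) = 4400 × 23.255311 = 102,323.3702
Payments are at the start of each period, so multiply by (1+i).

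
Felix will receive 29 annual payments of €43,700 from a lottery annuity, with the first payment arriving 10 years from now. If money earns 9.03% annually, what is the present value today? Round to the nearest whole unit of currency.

€204,154

Value one period before first payment (t=9): 43700 × [1 − (1+0.0903)^(−29)] / 0.0903 = 43700 × 10.171633 = 444,500.3772
PV₀ = 444,500.3772 / (1+0.0903)^9 = 444,500.3772 / 2.177279 = 204,154.0618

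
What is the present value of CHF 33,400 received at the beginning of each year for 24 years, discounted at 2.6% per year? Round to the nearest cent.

PV = PMT · [1 − (1+i)^(−n)] / i × (1+i) = 33400 · 18.148893 = 606,173.0365
Payments are at the start of each period, so multiply by (1+i).

CHF 606,173.04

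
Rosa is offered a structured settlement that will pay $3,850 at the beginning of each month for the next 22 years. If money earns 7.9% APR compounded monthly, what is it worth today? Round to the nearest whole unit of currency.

$484,540

With 12 periods per year: i = 0.00658333, n = 264.
PV = PMT · [1 − (1+i)^(−n)] / i × (1+i) = 3850 · 125.854556 = 484,540.0398
(Beginning-of-period payments → annuity-due factor ×(1+i).)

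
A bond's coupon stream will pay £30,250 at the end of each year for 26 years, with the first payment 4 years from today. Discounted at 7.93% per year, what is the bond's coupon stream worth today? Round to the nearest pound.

PV at t=3 (ordinary 26-year annuity): 30250 × a(26|0.0793) = 30250 × 10.876416 = 329,011.5802
PV₀ = 329,011.5802 / (1+0.0793)^3 = 329,011.5802 / 1.257264 = 261,688.5091

£261,689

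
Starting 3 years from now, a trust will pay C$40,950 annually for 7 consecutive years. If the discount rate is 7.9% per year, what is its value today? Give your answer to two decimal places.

C$183,752.30

PV at t=2 (ordinary 7-year annuity): 40950 × a(7|0.079) = 40950 × 5.224224 = 213,931.9627
Discount back 2 years: 213,931.9627 × (1+0.079)^(−2) = 213,931.9627 × 0.858929 = 183,752.3011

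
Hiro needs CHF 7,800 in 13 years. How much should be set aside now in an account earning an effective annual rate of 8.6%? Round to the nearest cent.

CHF 2,668.74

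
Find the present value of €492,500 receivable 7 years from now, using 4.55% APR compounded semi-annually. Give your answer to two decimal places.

€359,445.79

Periodic rate i = 0.0455/2 = 0.02275; n = 7 × 2 = 14 periods.
PV = 492,500 / (1 + 0.02275)^14 = 492,500 / 1.370165 = 359,445.7893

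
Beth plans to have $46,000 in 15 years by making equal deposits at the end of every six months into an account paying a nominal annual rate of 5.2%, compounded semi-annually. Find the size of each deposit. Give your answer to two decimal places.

With 2 periods per year: i = 0.026, n = 30.
FV-annuity factor = 44.609086; PMT = 46000 / 44.609086 = 1,031.1801

$1,031.18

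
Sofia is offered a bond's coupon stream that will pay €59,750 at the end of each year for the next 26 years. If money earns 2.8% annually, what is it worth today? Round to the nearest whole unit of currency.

€1,093,149

PV = 59750 × [1 − (1+0.028)^(−26)] / 0.028 = 59750 × 18.295375 = 1,093,148.6695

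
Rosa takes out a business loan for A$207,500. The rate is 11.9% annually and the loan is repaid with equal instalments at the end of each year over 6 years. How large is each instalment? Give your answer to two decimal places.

A$50,326.48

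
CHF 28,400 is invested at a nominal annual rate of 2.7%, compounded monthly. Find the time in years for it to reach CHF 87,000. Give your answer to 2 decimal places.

41.51 years

Periodic rate i = 0.027/12 = 0.00225.
n = ln(87000/28400) / ln(1+0.00225) = ln(3.06338) / 0.002247 = 498.1235 months
= 498.1235/12 years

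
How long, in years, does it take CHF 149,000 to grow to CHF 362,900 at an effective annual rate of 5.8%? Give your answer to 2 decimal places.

(1+i)^n = 362900/149000 = 2.43557, so n = ln 2.43557 / ln 1.058 = 15.7889 years

15.79 years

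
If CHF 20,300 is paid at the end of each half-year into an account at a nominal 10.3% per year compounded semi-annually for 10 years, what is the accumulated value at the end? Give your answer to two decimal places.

CHF 681,979.06

With 2 periods per year: i = 0.0515, n = 20.
FV = PMT · [(1+i)^n − 1] / i = 20300 · 33.595027 = 681,979.0570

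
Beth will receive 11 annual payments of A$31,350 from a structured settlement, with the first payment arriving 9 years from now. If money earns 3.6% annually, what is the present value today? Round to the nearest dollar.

A$211,498

PV at t=8 (ordinary 11-year annuity): 31350 × a(11|0.036) = 31350 × 8.952552 = 280,662.5104
PV₀ = 280,662.5104 / (1+0.036)^8 = 280,662.5104 / 1.327022 = 211,498.0474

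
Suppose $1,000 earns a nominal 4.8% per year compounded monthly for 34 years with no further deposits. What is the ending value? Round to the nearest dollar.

$5,097

i = 0.048/12 = 0.004 per month; n = 34·12 = 408.
1,000 × (1+0.004)^408 = 1,000 × 5.097472 = 5,097.4717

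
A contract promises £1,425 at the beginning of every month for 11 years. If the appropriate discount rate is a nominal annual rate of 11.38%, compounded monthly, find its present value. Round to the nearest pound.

£108,051

With 12 periods per year: i = 0.00948333, n = 132.
Annuity factor a(132|0.00948333) × (1+i) = 75.825000; PV = 1425 × 75.825000 = 108,050.6249
Payments are at the start of each period, so multiply by (1+i).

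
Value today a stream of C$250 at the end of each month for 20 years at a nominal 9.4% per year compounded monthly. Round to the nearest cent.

C$27,009.19

i = 0.094/12 = 0.00783333 per month; n = 20·12 = 240.
Annuity factor a(240|0.00783333) = 108.036773; PV = 250 × 108.036773 = 27,009.1931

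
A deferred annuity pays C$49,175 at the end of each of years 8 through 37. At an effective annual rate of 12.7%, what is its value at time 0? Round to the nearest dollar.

PV at t=7 (ordinary 30-year annuity): 49175 × a(30|0.127) = 49175 × 7.656005 = 376,484.0238
PV₀ = 376,484.0238 / (1+0.127)^7 = 376,484.0238 / 2.309231 = 163,034.3586

C$163,034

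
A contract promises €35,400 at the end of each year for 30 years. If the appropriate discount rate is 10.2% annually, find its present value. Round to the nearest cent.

€328,224.27

PV = 35400 × [1 − (1+0.102)^(−30)] / 0.102 = 35400 × 9.271872 = 328,224.2733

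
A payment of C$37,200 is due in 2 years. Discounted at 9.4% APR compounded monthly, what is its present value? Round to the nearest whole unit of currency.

C$30,847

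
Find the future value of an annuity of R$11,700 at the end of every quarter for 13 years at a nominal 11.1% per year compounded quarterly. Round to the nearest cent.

R$1,328,515.67

Periodic rate i = 0.111/4 = 0.02775; n = 13 × 4 = 52 periods.
FV = 11700 × [(1+0.02775)^52 − 1] / 0.02775 = 11700 × 113.548348 = 1,328,515.6661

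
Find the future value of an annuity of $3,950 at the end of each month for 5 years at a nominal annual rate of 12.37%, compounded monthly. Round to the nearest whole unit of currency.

$325,812

i = 0.1237/12 = 0.0103083 per month; n = 5·12 = 60.
FV = PMT · [(1+i)^n − 1] / i = 3950 · 82.484166 = 325,812.4565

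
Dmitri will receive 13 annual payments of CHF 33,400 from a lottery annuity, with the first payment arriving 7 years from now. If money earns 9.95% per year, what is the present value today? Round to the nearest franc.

PV at t=6 (ordinary 13-year annuity): 33400 × a(13|0.0995) = 33400 × 7.121794 = 237,867.9215
PV₀ = 237,867.9215 / (1+0.0995)^6 = 237,867.9215 / 1.766735 = 134,637.0153

CHF 134,637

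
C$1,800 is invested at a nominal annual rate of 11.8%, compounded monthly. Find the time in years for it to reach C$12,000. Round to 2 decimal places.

16.16 years

Periodic rate i = 0.118/12 = 0.00983333.
(1+i)^n = 12000/1800 = 6.66667, so n = ln 6.66667 / ln 1.00983 = 193.8745 months
= 193.8745/12 years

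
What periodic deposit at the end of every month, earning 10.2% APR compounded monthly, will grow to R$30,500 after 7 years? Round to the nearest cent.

With 12 periods per year: i = 0.0085, n = 84.
PMT = 30500 / ( [(1+0.0085)^84 − 1] / 0.0085 ) = 30500 / 121.881272 = 250.2435

R$250.24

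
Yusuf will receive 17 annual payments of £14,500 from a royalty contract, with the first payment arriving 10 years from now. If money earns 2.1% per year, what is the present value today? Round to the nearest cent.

PV at t=9 (ordinary 17-year annuity): 14500 × a(17|0.021) = 14500 × 14.173132 = 205,510.4140
Discount back 9 years: 205,510.4140 × (1+0.021)^(−9) = 205,510.4140 × 0.829408 = 170,452.0211

£170,452.02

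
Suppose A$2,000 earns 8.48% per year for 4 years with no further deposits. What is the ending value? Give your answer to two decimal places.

A$2,769.67

2,000 × (1+0.0848)^4 = 2,000 × 1.384837 = 2,769.6743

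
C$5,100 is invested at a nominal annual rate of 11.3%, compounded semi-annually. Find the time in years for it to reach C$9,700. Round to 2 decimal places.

Periodic rate i = 0.113/2 = 0.0565.
(1+i)^n = 9700/5100 = 1.90196, so n = ln 1.90196 / ln 1.0565 = 11.6970 half-years
= 11.6970/2 years

5.85 years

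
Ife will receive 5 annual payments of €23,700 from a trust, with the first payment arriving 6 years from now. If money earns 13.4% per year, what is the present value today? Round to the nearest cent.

Value one period before first payment (t=5): 23700 × [1 − (1+0.134)^(−5)] / 0.134 = 23700 × 3.483174 = 82,551.2133
Discount back 5 years: 82,551.2133 × (1+0.134)^(−5) = 82,551.2133 × 0.533255 = 44,020.8261

€44,020.83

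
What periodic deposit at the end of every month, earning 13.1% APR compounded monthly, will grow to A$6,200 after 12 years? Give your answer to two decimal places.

i = 0.131/12 = 0.0109167 per month; n = 12·12 = 144.
PMT = 6200 / ( [(1+0.0109167)^144 − 1] / 0.0109167 ) = 6200 / 345.839786 = 17.9274

A$17.93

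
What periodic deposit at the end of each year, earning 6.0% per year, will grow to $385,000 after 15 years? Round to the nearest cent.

$16,540.66

PMT = 385000 / ( [(1+0.06)^15 − 1] / 0.06 ) = 385000 / 23.275970 = 16,540.6641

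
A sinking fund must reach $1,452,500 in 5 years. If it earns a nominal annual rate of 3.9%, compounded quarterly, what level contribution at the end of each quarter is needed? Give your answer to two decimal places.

With 4 periods per year: i = 0.00975, n = 20.
FV-annuity factor = 21.965505; PMT = 1.4525e+06 / 21.965505 = 66,126.4091

$66,126.41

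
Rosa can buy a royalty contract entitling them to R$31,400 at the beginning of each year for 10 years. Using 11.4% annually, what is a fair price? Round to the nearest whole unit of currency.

R$202,593

Annuity factor a(10|0.114) × (1+i) = 6.452004; PV = 31400 × 6.452004 = 202,592.9135
(annuity-due: payments at period start, so ×(1+i).)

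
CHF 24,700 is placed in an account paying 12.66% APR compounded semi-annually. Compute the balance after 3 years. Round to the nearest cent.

With 2 periods per year: i = 0.0633, n = 6.
FV = PV·(1+i)^n = 24,700 × 1.445223 = 35,697.0096

CHF 35,697.01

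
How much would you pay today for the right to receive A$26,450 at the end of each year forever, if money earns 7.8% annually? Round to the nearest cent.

PV = PMT / i = 26450 / 0.078 = 339,102.5641

A$339,102.56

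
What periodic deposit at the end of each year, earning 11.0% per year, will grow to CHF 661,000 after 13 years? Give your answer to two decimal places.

CHF 25,217.81

FV-annuity factor = 26.211638; PMT = 661000 / 26.211638 = 25,217.8061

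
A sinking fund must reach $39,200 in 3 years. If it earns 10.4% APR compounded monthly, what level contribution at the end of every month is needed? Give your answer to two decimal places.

i = 0.104/12 = 0.00866667 per month; n = 3·12 = 36.
PMT = 39200 / ( [(1+0.00866667)^36 − 1] / 0.00866667 ) = 39200 / 42.036864 = 932.5149

$932.51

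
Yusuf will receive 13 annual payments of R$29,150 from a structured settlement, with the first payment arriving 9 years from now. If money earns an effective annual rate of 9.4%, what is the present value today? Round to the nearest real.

R$104,132

Value one period before first payment (t=8): 29150 × [1 − (1+0.094)^(−13)] / 0.094 = 29150 × 7.329677 = 213,660.0945
Discount back 8 years: 213,660.0945 × (1+0.094)^(−8) = 213,660.0945 × 0.487373 = 104,132.1512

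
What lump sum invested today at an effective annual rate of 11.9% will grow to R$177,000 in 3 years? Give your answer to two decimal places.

R$126,323.17

PV = FV·(1+i)^(−n) = 177,000 × 0.713690 = 126,323.1675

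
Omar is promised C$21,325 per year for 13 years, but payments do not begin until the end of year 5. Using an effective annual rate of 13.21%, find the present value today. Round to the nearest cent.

PV at t=4 (ordinary 13-year annuity): 21325 × a(13|0.1321) = 21325 × 6.061350 = 129,258.2982
Discount back 4 years: 129,258.2982 × (1+0.1321)^(−4) = 129,258.2982 × 0.608781 = 78,689.9505

C$78,689.95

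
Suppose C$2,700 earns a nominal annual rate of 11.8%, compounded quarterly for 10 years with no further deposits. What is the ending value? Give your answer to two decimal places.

i = 0.118/4 = 0.0295 per quarter; n = 10·4 = 40.
FV = 2,700 × (1 + 0.0295)^40 = 8,638.0915

C$8,638.09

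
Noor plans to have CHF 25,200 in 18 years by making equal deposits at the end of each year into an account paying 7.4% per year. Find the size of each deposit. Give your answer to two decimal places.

CHF 713.19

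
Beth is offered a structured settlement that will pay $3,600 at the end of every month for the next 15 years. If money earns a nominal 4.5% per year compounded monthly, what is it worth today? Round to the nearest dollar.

$470,592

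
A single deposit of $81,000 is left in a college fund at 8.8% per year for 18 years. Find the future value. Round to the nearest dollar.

$369,662

FV = PV·(1+i)^n = 81,000 × 4.563732 = 369,662.2779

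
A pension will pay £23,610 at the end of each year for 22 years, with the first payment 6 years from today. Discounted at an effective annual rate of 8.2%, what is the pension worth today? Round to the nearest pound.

£159,865

Value one period before first payment (t=5): 23610 × [1 − (1+0.082)^(−22)] / 0.082 = 23610 × 10.041416 = 237,077.8315
PV₀ = 237,077.8315 / (1+0.082)^5 = 237,077.8315 / 1.482983 = 159,865.4602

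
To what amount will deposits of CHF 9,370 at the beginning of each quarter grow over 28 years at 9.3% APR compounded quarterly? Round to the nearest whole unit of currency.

CHF 4,998,335

With 4 periods per year: i = 0.02325, n = 112.
FV = 9370 × [(1+0.02325)^112 − 1] / 0.02325 × (1+i) = 9370 × 533.440287 = 4,998,335.4893
Payments are at the start of each period, so multiply by (1+i).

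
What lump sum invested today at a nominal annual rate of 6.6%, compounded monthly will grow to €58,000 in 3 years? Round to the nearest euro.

€47,607

With 12 periods per year: i = 0.0055, n = 36.
PV = 58,000 / (1 + 0.0055)^36 = 58,000 / 1.218301 = 47,607.2720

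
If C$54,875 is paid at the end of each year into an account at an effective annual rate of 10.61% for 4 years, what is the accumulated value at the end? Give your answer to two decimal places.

Accumulation factor s(4|0.1061) = 4.682823; FV = 54875 × 4.682823 = 256,969.9247

C$256,969.92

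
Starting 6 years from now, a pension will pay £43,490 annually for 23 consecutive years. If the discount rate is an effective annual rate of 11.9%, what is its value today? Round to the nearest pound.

£192,612

Value one period before first payment (t=5): 43490 × [1 − (1+0.119)^(−23)] / 0.119 = 43490 × 7.770424 = 337,935.7190
Discount back 5 years: 337,935.7190 × (1+0.119)^(−5) = 337,935.7190 × 0.569967 = 192,612.1440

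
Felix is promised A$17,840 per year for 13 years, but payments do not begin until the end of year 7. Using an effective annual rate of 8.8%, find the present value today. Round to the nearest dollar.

Value one period before first payment (t=6): 17840 × [1 − (1+0.088)^(−13)] / 0.088 = 17840 × 7.567501 = 135,004.2182
Discount back 6 years: 135,004.2182 × (1+0.088)^(−6) = 135,004.2182 × 0.602874 = 81,390.5468

A$81,391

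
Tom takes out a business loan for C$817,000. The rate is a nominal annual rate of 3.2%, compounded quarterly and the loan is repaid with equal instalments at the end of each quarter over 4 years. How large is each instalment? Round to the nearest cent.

C$54,603.90

With 4 periods per year: i = 0.008, n = 16.
Annuity-PV factor = 14.962301; PMT = 817000 / 14.962301 = 54,603.8999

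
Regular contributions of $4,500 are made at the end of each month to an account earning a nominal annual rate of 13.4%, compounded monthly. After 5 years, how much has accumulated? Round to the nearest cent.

$381,624.56

i = 0.134/12 = 0.0111667 per month; n = 5·12 = 60.
FV = 4500 × [(1+0.0111667)^60 − 1] / 0.0111667 = 4500 × 84.805457 = 381,624.5570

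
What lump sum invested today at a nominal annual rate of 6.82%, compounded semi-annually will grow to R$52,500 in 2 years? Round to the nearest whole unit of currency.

With 2 periods per year: i = 0.0341, n = 4.
PV = FV·(1+i)^(−n) = 52,500 × 0.874480 = 45,910.1964

R$45,910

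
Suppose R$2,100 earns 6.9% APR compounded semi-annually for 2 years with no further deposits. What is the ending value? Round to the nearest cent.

Periodic rate i = 0.069/2 = 0.0345; n = 2 × 2 = 4 periods.
FV = PV·(1+i)^n = 2,100 × 1.145307 = 2,405.1451

R$2,405.15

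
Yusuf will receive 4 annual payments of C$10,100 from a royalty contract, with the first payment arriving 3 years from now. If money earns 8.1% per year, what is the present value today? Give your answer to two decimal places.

C$28,563.47

Value one period before first payment (t=2): 10100 × [1 − (1+0.081)^(−4)] / 0.081 = 10100 × 3.304768 = 33,378.1545
Discount back 2 years: 33,378.1545 × (1+0.081)^(−2) = 33,378.1545 × 0.855753 = 28,563.4678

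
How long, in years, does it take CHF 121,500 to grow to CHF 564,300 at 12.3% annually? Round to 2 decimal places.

13.24 years

(1+i)^n = 564300/121500 = 4.64444, so n = ln 4.64444 / ln 1.123 = 13.2381 years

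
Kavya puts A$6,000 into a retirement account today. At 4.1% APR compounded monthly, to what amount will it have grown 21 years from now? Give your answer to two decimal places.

i = 0.041/12 = 0.00341667 per month; n = 21·12 = 252.
6,000 × (1+0.00341667)^252 = 6,000 × 2.362056 = 14,172.3366

A$14,172.34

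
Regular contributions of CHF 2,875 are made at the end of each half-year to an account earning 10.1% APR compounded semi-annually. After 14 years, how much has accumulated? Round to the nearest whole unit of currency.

i = 0.101/2 = 0.0505 per half-year; n = 14·2 = 28.
FV = PMT · [(1+i)^n − 1] / i = 2875 · 58.866038 = 169,239.8598

CHF 169,240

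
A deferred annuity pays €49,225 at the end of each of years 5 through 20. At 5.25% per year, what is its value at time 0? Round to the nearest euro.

€427,114

Value one period before first payment (t=4): 49225 × [1 − (1+0.0525)^(−16)] / 0.0525 = 49225 × 10.647469 = 524,121.6798
Discount back 4 years: 524,121.6798 × (1+0.0525)^(−4) = 524,121.6798 × 0.814914 = 427,113.9009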